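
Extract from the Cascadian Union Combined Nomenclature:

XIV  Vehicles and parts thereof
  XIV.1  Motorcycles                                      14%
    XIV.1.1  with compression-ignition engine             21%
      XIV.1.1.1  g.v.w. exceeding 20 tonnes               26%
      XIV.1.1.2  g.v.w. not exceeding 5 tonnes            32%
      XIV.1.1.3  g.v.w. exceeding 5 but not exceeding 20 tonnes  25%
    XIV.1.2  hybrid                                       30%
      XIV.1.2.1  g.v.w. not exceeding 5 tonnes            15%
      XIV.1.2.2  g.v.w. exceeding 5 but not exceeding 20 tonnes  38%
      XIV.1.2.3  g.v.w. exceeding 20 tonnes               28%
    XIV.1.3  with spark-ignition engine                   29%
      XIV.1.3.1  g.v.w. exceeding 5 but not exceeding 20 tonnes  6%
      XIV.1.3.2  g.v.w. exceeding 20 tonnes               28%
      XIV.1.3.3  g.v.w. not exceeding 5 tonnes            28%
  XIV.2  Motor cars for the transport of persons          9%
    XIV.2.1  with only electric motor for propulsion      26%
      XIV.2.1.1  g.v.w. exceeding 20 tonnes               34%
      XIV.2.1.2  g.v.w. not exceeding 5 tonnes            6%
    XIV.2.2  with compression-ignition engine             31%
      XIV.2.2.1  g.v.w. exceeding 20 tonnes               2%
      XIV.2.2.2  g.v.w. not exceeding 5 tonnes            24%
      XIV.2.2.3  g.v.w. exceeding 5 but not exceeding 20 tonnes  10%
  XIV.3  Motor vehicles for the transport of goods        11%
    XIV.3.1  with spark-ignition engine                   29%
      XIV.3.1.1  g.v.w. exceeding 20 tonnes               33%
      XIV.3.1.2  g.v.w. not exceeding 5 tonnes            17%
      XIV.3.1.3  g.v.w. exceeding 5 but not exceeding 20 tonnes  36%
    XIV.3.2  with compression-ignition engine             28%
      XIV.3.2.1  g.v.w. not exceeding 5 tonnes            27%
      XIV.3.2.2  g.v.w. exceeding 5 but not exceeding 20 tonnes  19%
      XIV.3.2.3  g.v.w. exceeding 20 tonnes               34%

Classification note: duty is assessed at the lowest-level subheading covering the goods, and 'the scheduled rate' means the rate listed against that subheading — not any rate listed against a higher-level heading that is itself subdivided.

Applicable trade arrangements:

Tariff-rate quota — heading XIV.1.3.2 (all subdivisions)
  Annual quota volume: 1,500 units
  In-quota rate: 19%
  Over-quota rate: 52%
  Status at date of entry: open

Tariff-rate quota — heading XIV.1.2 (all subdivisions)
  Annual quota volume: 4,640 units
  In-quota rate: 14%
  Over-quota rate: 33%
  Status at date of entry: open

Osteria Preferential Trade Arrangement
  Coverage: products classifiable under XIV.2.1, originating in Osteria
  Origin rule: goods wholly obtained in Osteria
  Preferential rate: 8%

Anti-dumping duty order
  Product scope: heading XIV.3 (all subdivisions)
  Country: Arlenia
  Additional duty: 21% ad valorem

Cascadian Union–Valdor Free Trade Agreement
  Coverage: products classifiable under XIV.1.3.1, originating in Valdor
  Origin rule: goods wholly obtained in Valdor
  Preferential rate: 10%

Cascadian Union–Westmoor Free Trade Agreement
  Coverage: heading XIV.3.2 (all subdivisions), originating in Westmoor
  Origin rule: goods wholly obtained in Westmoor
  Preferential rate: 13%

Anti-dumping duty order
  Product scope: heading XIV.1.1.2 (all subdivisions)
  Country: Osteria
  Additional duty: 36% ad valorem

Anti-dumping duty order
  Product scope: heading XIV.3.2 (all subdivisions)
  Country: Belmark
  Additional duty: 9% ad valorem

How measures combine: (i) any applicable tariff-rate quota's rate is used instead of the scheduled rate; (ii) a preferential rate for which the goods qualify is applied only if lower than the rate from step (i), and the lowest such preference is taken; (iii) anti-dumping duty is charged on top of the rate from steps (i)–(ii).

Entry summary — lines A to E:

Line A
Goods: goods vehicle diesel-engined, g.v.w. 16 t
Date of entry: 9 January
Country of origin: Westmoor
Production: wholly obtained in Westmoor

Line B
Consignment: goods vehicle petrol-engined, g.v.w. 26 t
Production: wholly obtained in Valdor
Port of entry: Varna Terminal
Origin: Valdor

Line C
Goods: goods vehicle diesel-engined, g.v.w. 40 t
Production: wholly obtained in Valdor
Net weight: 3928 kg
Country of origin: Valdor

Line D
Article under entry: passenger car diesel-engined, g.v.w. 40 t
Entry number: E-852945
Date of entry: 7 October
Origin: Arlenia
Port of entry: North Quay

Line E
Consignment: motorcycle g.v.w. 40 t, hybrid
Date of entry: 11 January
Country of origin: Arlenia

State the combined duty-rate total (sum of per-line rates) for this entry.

Line A: goods vehicle → XIV.3; diesel-engined → XIV.3.2; g.v.w. 16 t → XIV.3.2.2. Scheduled 19%. Westmoor agreement on XIV.3.2: wholly obtained → 13% available; preferential 13%. → 13%.
Line B: goods vehicle → XIV.3; petrol-engined → XIV.3.1; g.v.w. 26 t → XIV.3.1.1. Scheduled 33%. Valdor agreement on XIV.1.3.1: XIV.3.1.1 not covered. → 33%.
Line C: goods vehicle → XIV.3; diesel-engined → XIV.3.2; g.v.w. 40 t → XIV.3.2.3. Scheduled 34%. Valdor agreement on XIV.1.3.1: XIV.3.2.3 not covered. → 34%.
Line D: passenger car → XIV.2; diesel-engined → XIV.2.2; g.v.w. 40 t → XIV.2.2.1. Scheduled 2%. No special measure applies. → 2%.
Line E: motorcycle → XIV.1; hybrid → XIV.1.2; g.v.w. 40 t → XIV.1.2.3. Scheduled 28%. quota on XIV.1.2 open → in-quota 14%. → 14%.
Sum: 13% + 33% + 34% + 2% + 14% = 96%.

96%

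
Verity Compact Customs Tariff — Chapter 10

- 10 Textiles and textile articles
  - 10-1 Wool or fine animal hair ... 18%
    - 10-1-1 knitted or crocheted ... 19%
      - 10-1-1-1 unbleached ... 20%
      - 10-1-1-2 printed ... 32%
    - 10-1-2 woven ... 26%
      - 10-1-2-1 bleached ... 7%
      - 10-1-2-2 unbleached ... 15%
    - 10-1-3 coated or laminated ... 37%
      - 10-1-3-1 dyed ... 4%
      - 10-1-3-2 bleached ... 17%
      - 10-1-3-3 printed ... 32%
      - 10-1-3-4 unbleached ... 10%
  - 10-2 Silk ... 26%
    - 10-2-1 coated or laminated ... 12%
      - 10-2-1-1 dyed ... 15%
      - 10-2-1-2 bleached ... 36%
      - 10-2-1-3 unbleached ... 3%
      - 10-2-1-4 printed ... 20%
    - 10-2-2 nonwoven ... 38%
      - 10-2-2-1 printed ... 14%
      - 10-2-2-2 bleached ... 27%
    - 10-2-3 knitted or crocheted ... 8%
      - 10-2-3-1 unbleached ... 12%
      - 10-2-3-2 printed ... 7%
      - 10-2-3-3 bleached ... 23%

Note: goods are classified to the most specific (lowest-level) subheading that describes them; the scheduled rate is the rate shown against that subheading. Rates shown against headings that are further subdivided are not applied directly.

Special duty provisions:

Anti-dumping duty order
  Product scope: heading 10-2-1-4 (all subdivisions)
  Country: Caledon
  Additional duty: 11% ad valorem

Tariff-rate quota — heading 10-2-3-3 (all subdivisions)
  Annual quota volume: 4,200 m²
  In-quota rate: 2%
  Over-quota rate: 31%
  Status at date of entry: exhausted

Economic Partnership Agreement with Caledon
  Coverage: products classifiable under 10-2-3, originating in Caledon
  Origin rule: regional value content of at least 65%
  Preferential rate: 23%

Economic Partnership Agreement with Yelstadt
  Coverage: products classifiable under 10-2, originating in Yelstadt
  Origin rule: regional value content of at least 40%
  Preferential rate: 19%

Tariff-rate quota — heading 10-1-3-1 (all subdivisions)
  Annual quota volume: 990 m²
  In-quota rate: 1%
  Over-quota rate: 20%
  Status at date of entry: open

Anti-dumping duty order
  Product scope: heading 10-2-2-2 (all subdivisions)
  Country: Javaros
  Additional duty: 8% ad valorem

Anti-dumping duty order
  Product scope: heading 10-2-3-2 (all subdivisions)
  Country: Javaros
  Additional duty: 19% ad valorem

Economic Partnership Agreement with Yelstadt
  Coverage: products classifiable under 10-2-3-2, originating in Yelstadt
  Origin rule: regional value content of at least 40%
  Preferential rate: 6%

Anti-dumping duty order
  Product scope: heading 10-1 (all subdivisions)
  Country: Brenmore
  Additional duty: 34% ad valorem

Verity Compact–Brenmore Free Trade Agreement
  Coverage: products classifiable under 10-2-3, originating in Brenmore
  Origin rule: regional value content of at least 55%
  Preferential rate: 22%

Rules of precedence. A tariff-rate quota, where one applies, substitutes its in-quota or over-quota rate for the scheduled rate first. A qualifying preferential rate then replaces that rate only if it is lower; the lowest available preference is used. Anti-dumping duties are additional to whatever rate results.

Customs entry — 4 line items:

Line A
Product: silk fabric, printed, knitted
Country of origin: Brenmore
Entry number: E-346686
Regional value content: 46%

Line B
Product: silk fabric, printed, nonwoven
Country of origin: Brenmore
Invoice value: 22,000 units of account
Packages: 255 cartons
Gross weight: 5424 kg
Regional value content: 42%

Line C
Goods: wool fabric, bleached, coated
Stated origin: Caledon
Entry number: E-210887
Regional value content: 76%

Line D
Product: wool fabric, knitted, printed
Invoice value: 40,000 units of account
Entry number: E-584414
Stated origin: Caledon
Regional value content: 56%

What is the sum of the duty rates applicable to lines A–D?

Line A: silk → 10-2; knitted → 10-2-3; printed → 10-2-3-2. Scheduled 7%. Brenmore agreement on 10-2-3: RVC < 55%. → 7%.
Line B: silk → 10-2; nonwoven → 10-2-2; printed → 10-2-2-1. Scheduled 14%. Brenmore agreement on 10-2-3: 10-2-2-1 not covered. → 14%.
Line C: wool → 10-1; coated → 10-1-3; bleached → 10-1-3-2. Scheduled 17%. Caledon agreement on 10-2-3: 10-1-3-2 not covered. → 17%.
Line D: wool → 10-1; knitted → 10-1-1; printed → 10-1-1-2. Scheduled 32%. Caledon agreement on 10-2-3: 10-1-1-2 not covered. → 32%.
Sum: 7% + 14% + 17% + 32% = 70%.

70%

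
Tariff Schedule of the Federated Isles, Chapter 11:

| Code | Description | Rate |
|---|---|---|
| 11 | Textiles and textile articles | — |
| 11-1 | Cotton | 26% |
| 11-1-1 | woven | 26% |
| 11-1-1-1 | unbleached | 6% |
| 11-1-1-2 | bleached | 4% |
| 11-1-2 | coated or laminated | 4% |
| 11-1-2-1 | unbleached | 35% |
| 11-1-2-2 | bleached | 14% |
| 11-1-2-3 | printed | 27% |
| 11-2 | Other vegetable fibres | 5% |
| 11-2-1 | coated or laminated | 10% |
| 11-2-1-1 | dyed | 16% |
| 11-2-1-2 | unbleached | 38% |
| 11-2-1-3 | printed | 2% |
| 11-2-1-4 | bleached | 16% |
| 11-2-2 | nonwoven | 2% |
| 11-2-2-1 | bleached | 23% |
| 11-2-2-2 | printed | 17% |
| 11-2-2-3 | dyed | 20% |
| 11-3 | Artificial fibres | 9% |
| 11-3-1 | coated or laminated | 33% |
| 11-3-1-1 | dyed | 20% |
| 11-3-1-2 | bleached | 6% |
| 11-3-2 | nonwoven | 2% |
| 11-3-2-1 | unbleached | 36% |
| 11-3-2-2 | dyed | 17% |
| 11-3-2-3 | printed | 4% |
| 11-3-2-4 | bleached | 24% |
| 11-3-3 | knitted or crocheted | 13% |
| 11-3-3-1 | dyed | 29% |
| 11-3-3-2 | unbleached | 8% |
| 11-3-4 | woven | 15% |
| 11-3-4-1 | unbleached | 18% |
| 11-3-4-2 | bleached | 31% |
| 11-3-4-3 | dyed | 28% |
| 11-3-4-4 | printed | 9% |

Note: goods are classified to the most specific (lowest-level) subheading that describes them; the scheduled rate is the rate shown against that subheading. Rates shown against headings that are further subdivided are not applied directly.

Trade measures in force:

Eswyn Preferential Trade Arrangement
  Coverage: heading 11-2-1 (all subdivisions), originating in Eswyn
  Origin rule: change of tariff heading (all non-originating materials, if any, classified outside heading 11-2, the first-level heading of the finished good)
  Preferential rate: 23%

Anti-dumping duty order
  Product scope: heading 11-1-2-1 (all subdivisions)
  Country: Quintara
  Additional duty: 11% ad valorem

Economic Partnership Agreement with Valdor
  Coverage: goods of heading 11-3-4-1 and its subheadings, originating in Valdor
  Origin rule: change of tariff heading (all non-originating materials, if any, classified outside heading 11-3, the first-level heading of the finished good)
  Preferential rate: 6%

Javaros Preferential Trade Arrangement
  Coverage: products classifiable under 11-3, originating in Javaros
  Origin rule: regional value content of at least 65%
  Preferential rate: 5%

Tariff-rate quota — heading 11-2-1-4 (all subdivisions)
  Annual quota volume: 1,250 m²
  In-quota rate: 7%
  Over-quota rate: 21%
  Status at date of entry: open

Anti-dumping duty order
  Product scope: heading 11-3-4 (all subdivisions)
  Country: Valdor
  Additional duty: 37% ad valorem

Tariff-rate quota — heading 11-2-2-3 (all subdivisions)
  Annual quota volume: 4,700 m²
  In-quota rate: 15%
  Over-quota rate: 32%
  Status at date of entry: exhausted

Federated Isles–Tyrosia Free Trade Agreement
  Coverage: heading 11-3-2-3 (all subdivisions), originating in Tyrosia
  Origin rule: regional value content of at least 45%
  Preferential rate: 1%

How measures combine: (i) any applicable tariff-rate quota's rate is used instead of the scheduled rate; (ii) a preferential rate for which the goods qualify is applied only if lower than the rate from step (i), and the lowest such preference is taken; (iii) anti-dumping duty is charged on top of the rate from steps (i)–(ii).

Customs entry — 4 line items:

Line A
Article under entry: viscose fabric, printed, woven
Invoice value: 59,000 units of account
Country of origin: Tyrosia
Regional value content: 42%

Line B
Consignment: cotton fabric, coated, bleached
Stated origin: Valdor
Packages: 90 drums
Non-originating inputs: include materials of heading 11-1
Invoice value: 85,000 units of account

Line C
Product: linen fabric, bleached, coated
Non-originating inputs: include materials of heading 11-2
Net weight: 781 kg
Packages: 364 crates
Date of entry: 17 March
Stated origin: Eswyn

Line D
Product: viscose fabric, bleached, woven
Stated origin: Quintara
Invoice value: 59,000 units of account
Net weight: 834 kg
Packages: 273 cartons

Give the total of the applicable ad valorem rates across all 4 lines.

Line A: viscose → 11-3; woven → 11-3-4; printed → 11-3-4-4. Scheduled 9%. Tyrosia agreement on 11-3-2-3: 11-3-4-4 not covered. → 9%.
Line B: cotton → 11-1; coated → 11-1-2; bleached → 11-1-2-2. Scheduled 14%. Valdor agreement on 11-3-4-1: 11-1-2-2 not covered. → 14%.
Line C: linen → 11-2; coated → 11-2-1; bleached → 11-2-1-4. Scheduled 16%. quota on 11-2-1-4 open → in-quota 7%; Eswyn agreement on 11-2-1: CTH not met. → 7%.
Line D: viscose → 11-3; woven → 11-3-4; bleached → 11-3-4-2. Scheduled 31%. No special measure applies. → 31%.
Sum: 9% + 14% + 7% + 31% = 61%.

61%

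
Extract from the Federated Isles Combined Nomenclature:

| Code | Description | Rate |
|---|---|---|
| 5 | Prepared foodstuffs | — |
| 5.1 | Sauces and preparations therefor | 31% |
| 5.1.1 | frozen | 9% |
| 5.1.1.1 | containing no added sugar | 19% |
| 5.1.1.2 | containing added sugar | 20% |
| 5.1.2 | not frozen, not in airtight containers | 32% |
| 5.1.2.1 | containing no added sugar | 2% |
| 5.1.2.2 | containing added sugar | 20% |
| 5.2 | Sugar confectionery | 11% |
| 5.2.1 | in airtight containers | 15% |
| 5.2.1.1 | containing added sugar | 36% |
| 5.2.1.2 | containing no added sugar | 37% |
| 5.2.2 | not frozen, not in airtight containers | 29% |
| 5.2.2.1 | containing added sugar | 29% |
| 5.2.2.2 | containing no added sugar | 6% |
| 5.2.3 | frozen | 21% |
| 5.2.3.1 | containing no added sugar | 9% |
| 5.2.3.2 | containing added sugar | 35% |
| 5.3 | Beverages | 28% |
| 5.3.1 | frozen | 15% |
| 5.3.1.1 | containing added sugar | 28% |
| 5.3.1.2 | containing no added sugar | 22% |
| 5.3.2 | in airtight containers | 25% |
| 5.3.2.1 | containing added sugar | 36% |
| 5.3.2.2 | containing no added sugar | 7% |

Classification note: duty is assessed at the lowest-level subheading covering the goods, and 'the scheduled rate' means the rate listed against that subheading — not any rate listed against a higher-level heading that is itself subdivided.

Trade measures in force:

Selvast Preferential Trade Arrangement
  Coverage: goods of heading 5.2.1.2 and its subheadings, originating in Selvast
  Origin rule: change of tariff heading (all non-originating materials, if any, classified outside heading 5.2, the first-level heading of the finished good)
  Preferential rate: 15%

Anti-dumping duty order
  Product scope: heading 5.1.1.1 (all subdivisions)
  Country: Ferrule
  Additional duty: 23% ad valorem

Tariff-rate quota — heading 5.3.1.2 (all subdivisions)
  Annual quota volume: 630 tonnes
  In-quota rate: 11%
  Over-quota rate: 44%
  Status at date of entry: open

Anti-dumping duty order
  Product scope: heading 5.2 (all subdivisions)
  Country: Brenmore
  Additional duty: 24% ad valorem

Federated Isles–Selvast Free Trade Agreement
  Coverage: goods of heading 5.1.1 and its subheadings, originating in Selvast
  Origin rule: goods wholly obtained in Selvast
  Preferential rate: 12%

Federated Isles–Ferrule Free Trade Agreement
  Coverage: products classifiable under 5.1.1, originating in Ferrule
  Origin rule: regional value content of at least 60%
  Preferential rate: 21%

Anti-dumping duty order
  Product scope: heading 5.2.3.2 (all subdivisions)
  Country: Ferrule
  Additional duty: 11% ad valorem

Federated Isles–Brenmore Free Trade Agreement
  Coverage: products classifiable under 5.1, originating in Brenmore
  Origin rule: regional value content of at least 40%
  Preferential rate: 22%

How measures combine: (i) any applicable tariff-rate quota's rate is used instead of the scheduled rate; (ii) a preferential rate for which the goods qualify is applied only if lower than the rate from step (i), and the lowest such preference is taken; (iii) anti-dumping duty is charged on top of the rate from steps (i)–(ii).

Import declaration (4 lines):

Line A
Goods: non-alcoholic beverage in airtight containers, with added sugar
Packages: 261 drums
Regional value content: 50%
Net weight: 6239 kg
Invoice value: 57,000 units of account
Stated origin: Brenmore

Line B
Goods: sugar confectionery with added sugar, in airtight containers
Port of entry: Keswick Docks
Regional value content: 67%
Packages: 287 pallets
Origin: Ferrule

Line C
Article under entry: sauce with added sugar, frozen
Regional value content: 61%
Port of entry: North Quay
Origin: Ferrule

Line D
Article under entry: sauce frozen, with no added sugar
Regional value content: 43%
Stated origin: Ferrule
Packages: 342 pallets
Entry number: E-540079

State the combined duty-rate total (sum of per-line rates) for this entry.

134%

Line A: non-alcoholic beverage → 5.3; in airtight containers → 5.3.2; with added sugar → 5.3.2.1. Scheduled 36%. Brenmore agreement on 5.1: 5.3.2.1 not covered. → 36%.
Line B: sugar confectionery → 5.2; in airtight containers → 5.2.1; with added sugar → 5.2.1.1. Scheduled 36%. Ferrule agreement on 5.1.1: 5.2.1.1 not covered. → 36%.
Line C: sauce → 5.1; frozen → 5.1.1; with added sugar → 5.1.1.2. Scheduled 20%. Ferrule agreement on 5.1.1: RVC ≥ 60% → 21% available; preference 21% not lower than 20% → no reduction. → 20%.
Line D: sauce → 5.1; frozen → 5.1.1; with no added sugar → 5.1.1.1. Scheduled 19%. Ferrule agreement on 5.1.1: RVC < 60%; anti-dumping (Ferrule, 5.1.1.1): +23%; total 19% + 23% = 42%. → 42%.
Sum: 36% + 36% + 20% + 42% = 134%.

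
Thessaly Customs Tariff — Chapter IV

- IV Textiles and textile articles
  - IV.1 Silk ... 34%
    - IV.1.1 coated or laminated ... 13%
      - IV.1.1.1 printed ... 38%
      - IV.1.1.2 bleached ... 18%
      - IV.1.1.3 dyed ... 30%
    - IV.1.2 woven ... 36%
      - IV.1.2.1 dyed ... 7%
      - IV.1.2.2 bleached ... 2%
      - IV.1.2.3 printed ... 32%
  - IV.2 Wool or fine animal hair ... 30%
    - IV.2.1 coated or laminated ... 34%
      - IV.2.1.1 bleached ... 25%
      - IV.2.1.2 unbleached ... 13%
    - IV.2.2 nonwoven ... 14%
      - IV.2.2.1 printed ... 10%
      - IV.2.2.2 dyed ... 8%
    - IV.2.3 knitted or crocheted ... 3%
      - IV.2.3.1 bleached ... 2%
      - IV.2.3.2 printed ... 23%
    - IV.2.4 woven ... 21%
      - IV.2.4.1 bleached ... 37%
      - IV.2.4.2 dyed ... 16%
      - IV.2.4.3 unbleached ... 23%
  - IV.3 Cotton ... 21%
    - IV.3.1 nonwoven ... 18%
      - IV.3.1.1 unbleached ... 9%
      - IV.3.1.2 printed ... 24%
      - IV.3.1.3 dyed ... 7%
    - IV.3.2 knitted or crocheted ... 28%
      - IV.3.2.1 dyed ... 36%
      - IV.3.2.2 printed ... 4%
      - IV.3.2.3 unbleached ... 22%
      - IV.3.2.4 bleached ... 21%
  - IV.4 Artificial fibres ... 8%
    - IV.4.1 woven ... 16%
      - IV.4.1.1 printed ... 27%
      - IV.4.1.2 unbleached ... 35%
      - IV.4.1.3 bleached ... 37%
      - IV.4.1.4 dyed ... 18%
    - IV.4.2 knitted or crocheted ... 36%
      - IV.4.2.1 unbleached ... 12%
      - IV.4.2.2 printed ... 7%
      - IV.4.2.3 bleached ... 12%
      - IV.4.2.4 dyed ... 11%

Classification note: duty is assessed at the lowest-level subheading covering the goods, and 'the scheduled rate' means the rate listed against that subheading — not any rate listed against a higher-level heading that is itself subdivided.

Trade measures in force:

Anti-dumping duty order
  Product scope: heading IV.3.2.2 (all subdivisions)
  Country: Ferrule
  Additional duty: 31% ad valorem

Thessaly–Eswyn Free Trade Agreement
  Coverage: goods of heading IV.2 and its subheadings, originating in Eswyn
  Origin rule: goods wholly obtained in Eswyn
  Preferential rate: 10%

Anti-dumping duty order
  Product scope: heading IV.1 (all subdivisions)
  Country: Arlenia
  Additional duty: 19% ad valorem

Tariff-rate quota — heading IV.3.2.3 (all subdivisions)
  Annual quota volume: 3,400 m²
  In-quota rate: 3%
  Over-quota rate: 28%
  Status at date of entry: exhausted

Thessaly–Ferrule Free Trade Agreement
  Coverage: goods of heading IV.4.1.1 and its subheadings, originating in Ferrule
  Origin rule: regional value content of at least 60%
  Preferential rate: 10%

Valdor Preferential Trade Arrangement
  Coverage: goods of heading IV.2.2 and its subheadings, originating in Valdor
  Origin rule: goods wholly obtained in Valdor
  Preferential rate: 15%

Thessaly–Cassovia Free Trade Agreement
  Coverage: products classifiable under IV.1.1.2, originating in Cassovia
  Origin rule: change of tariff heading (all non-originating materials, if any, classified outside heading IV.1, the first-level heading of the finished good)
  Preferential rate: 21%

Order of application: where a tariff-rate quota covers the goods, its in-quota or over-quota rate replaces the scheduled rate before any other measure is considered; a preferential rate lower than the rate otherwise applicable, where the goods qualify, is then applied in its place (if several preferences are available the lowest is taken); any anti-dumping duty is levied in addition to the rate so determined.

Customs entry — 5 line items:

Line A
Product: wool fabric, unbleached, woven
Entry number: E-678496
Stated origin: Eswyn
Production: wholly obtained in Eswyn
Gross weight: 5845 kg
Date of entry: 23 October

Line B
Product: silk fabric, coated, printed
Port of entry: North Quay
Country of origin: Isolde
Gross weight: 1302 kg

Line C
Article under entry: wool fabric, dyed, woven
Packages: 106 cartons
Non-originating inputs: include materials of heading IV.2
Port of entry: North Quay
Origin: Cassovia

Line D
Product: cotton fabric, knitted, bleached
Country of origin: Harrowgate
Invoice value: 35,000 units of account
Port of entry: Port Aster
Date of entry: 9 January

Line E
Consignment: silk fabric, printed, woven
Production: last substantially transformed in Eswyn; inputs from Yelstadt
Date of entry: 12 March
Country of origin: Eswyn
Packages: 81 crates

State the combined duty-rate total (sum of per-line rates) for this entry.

Line A: wool → IV.2; woven → IV.2.4; unbleached → IV.2.4.3. Scheduled 23%. Eswyn agreement on IV.2: wholly obtained → 10% available; preferential 10%. → 10%.
Line B: silk → IV.1; coated → IV.1.1; printed → IV.1.1.1. Scheduled 38%. No special measure applies. → 38%.
Line C: wool → IV.2; woven → IV.2.4; dyed → IV.2.4.2. Scheduled 16%. Cassovia agreement on IV.1.1.2: IV.2.4.2 not covered. → 16%.
Line D: cotton → IV.3; knitted → IV.3.2; bleached → IV.3.2.4. Scheduled 21%. No special measure applies. → 21%.
Line E: silk → IV.1; woven → IV.1.2; printed → IV.1.2.3. Scheduled 32%. Eswyn agreement on IV.2: IV.1.2.3 not covered. → 32%.
Sum: 10% + 38% + 16% + 21% + 32% = 117%.

117%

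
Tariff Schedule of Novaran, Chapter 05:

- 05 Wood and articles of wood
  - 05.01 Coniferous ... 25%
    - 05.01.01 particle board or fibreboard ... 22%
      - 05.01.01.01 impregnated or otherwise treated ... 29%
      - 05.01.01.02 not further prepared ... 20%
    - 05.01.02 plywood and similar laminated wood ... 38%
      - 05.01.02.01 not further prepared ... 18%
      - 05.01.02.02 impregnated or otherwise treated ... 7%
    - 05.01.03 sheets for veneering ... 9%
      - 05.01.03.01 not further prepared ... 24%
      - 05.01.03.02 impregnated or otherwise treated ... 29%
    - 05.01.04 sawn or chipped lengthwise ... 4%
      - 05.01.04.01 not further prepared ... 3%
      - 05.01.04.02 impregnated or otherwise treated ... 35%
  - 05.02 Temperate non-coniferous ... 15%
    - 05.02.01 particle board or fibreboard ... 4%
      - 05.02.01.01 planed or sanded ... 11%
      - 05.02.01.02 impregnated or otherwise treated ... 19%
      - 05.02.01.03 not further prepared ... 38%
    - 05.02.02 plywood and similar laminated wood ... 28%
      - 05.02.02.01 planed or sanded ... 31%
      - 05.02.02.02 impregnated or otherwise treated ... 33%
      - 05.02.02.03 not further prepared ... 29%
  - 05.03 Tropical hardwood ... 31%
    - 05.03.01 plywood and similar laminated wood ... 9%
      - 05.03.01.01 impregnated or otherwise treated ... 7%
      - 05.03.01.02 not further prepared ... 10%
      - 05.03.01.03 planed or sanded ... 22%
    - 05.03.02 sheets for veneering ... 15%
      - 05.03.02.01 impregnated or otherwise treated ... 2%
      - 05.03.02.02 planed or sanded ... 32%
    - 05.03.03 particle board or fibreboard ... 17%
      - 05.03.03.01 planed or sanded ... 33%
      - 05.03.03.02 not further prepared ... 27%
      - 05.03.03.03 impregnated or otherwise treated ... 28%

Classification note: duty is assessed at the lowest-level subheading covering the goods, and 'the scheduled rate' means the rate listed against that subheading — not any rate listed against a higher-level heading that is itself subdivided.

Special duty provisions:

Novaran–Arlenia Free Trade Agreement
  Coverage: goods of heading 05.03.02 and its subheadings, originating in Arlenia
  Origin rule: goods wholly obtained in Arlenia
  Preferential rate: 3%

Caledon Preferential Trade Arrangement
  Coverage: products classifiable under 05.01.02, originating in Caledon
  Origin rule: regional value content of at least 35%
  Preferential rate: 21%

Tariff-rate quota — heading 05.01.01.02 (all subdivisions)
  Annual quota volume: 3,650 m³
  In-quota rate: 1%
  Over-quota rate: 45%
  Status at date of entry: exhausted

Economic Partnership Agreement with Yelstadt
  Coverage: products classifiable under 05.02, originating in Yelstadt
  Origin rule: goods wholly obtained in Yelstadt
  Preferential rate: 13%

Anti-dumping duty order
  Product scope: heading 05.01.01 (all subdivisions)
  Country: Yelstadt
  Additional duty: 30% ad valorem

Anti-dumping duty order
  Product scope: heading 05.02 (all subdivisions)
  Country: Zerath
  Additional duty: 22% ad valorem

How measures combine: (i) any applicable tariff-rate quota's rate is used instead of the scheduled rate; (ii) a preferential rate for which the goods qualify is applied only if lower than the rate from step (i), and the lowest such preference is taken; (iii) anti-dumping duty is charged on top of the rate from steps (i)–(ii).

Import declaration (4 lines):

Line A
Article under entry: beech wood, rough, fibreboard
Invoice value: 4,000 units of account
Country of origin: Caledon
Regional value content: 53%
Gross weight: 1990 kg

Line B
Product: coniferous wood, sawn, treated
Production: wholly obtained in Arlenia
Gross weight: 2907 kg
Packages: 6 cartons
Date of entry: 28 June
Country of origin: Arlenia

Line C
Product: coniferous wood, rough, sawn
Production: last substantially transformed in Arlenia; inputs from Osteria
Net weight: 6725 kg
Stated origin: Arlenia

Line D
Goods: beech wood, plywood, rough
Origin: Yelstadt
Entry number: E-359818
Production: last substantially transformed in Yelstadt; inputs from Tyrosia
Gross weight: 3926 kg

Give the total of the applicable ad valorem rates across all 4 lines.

105%

Line A: beech → 05.02; fibreboard → 05.02.01; rough → 05.02.01.03. Scheduled 38%. Caledon agreement on 05.01.02: 05.02.01.03 not covered. → 38%.
Line B: coniferous → 05.01; sawn → 05.01.04; treated → 05.01.04.02. Scheduled 35%. Arlenia agreement on 05.03.02: 05.01.04.02 not covered. → 35%.
Line C: coniferous → 05.01; sawn → 05.01.04; rough → 05.01.04.01. Scheduled 3%. Arlenia agreement on 05.03.02: 05.01.04.01 not covered. → 3%.
Line D: beech → 05.02; plywood → 05.02.02; rough → 05.02.02.03. Scheduled 29%. Yelstadt agreement on 05.02: not wholly obtained. → 29%.
Sum: 38% + 35% + 3% + 29% = 105%.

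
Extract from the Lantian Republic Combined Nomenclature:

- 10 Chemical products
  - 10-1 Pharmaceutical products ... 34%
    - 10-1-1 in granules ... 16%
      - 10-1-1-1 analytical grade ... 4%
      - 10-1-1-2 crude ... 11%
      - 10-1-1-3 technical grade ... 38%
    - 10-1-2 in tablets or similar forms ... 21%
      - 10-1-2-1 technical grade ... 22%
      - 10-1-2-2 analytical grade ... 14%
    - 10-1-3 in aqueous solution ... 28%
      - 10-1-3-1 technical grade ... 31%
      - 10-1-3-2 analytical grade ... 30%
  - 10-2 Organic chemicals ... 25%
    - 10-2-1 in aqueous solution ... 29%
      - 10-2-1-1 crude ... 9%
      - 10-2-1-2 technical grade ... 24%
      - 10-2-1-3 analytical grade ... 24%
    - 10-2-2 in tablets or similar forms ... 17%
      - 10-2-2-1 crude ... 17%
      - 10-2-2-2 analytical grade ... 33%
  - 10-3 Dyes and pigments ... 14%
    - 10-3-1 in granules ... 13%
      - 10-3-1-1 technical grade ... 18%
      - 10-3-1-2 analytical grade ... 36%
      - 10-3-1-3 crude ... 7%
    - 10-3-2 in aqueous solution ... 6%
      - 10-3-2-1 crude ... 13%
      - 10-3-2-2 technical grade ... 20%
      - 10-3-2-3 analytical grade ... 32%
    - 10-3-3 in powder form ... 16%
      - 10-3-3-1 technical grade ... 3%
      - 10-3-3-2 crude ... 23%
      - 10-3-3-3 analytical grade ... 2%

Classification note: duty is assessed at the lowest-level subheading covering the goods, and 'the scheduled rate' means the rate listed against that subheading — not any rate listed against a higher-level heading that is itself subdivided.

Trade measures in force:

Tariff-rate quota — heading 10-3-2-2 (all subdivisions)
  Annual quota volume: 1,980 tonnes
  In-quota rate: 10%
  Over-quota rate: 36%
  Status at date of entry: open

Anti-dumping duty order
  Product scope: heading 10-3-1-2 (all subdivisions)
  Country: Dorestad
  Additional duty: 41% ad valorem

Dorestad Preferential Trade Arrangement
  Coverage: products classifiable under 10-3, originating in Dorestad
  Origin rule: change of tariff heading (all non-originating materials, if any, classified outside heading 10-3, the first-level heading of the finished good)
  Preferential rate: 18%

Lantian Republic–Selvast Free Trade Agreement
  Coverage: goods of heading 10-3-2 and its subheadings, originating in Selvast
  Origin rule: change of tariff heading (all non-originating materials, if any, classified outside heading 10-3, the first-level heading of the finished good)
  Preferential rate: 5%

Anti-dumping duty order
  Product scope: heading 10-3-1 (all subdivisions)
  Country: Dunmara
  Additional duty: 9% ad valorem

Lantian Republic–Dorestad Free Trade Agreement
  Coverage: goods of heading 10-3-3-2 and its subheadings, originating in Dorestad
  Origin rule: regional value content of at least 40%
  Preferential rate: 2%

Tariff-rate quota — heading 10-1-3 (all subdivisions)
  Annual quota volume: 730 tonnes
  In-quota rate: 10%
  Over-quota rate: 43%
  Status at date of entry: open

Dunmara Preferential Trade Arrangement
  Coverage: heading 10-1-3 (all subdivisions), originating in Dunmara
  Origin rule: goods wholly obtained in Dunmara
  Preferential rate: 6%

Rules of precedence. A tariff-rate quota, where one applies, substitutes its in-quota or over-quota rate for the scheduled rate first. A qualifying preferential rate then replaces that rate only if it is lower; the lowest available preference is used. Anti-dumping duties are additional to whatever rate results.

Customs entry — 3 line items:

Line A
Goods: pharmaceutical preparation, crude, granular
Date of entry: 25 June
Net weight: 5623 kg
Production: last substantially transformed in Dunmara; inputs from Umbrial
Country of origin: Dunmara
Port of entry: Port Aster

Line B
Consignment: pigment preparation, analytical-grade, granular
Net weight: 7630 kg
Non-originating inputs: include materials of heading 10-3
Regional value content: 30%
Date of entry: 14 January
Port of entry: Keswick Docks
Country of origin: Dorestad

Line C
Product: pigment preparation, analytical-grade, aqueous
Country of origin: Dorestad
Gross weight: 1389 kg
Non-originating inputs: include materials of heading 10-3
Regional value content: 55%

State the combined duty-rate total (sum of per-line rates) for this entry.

120%

Line A: pharmaceutical → 10-1; granular → 10-1-1; crude → 10-1-1-2. Scheduled 11%. Dunmara agreement on 10-1-3: 10-1-1-2 not covered. → 11%.
Line B: pigment → 10-3; granular → 10-3-1; analytical-grade → 10-3-1-2. Scheduled 36%. Dorestad agreement on 10-3: CTH not met; Dorestad agreement on 10-3-3-2: 10-3-1-2 not covered; anti-dumping (Dorestad, 10-3-1-2): +41%; total 36% + 41% = 77%. → 77%.
Line C: pigment → 10-3; aqueous → 10-3-2; analytical-grade → 10-3-2-3. Scheduled 32%. Dorestad agreement on 10-3: CTH not met; Dorestad agreement on 10-3-3-2: 10-3-2-3 not covered. → 32%.
Sum: 11% + 77% + 32% = 120%.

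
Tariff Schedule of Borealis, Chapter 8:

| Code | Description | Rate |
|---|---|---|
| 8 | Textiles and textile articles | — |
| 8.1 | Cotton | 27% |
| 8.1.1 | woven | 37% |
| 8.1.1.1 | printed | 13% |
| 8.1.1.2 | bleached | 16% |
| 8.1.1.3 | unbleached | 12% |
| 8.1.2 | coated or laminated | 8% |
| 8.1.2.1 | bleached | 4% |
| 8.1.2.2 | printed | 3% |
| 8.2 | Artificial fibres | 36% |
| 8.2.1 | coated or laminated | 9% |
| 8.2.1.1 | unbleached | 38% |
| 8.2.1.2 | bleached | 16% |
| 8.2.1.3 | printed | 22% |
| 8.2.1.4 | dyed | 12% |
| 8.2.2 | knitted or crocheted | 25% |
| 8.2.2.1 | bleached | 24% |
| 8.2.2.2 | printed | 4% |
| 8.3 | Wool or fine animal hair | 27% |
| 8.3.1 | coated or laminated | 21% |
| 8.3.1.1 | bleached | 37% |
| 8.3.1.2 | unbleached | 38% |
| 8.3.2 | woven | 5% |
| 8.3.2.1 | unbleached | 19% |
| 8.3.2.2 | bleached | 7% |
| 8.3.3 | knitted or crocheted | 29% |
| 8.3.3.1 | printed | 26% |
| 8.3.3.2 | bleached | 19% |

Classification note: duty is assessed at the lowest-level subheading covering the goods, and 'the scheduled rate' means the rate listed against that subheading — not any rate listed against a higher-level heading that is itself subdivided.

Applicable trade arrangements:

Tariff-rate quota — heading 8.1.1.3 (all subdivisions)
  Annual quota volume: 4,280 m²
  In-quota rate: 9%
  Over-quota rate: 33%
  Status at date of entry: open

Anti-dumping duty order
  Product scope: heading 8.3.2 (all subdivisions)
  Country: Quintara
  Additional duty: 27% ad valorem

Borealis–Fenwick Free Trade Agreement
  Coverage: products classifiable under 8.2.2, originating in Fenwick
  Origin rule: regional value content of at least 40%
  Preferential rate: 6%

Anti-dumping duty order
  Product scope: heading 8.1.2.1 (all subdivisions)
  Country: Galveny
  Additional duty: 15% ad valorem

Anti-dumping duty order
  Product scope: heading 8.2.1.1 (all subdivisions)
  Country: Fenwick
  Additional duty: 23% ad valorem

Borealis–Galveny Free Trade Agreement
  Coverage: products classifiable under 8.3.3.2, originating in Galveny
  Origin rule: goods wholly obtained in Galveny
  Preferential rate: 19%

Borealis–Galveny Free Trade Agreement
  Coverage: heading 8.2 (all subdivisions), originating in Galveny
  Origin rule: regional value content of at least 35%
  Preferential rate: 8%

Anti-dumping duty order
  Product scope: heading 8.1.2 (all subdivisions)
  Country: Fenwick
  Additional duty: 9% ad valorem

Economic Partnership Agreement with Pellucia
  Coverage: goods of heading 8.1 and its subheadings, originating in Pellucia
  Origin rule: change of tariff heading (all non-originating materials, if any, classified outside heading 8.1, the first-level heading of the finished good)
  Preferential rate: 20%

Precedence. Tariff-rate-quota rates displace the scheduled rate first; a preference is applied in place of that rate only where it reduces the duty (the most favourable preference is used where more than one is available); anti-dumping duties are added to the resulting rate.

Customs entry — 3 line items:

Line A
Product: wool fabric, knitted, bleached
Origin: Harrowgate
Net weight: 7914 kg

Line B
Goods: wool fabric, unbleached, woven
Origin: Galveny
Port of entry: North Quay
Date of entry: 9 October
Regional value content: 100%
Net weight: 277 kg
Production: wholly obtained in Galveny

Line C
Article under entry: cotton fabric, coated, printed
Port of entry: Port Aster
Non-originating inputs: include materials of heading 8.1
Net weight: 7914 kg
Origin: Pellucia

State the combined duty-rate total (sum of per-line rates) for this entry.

41%

Line A: wool → 8.3; knitted → 8.3.3; bleached → 8.3.3.2. Scheduled 19%. No special measure applies. → 19%.
Line B: wool → 8.3; woven → 8.3.2; unbleached → 8.3.2.1. Scheduled 19%. Galveny agreement on 8.3.3.2: 8.3.2.1 not covered; Galveny agreement on 8.2: 8.3.2.1 not covered. → 19%.
Line C: cotton → 8.1; coated → 8.1.2; printed → 8.1.2.2. Scheduled 3%. Pellucia agreement on 8.1: CTH not met. → 3%.
Sum: 19% + 19% + 3% = 41%.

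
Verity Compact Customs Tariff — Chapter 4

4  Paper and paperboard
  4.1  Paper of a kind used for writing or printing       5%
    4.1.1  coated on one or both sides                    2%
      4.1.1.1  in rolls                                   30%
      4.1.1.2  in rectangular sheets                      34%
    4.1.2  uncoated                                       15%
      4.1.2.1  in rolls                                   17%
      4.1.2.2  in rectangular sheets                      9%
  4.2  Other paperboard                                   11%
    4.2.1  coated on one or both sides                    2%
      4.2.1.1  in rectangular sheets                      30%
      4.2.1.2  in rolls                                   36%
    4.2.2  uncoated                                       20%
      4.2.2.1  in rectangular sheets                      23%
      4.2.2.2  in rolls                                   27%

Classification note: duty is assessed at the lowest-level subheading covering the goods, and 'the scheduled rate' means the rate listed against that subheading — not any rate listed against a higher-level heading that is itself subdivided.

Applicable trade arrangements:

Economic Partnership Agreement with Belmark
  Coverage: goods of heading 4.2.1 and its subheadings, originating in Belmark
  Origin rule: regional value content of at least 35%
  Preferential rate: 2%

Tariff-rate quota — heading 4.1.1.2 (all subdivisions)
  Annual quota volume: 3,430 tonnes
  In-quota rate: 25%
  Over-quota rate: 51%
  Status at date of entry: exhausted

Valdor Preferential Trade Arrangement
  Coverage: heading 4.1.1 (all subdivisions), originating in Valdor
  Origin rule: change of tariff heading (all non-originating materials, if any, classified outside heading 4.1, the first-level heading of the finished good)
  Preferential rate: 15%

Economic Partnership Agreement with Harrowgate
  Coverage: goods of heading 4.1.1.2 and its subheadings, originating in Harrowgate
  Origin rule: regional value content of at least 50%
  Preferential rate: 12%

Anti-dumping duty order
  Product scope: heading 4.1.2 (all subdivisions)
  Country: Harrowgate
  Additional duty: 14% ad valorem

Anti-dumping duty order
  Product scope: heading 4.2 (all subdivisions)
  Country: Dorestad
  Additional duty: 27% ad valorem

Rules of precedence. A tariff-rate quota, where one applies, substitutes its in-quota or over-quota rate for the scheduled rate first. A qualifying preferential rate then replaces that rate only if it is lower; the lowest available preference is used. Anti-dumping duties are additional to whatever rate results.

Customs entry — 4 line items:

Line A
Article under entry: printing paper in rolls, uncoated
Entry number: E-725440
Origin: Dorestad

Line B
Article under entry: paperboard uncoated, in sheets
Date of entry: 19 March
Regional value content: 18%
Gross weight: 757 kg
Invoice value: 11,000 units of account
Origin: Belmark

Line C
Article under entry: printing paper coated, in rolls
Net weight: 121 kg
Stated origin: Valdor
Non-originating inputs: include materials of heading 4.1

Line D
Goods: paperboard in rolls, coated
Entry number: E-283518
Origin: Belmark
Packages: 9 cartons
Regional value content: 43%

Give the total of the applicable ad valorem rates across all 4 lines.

72%

Line A: printing paper → 4.1; uncoated → 4.1.2; in rolls → 4.1.2.1. Scheduled 17%. No special measure applies. → 17%.
Line B: paperboard → 4.2; uncoated → 4.2.2; in sheets → 4.2.2.1. Scheduled 23%. Belmark agreement on 4.2.1: 4.2.2.1 not covered. → 23%.
Line C: printing paper → 4.1; coated → 4.1.1; in rolls → 4.1.1.1. Scheduled 30%. Valdor agreement on 4.1.1: CTH not met. → 30%.
Line D: paperboard → 4.2; coated → 4.2.1; in rolls → 4.2.1.2. Scheduled 36%. Belmark agreement on 4.2.1: RVC ≥ 35% → 2% available; preferential 2%. → 2%.
Sum: 17% + 23% + 30% + 2% = 72%.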